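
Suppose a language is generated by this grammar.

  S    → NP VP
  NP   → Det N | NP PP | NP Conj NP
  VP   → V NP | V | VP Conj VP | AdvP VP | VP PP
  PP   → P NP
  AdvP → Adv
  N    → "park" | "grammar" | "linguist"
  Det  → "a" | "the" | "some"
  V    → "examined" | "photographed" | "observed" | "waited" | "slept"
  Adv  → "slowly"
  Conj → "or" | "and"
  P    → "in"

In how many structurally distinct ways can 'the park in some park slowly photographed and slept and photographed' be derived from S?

Two of the 5 distinct bracketings:
[S [NP [NP [Det the] [N park]] [PP [P in] [NP [Det some] [N park]]]] [VP [VP [AdvP [Adv slowly]] [VP [V photographed]]] [Conj and] [VP [VP [V slept]] [Conj and] [VP [V photographed]]]]]
[S [NP [NP [Det the] [N park]] [PP [P in] [NP [Det some] [N park]]]] [VP [VP [VP [AdvP [Adv slowly]] [VP [V photographed]]] [Conj and] [VP [V slept]]] [Conj and] [VP [V photographed]]]]
The trees differ in how a recursive rule is bracketed over the same span.

5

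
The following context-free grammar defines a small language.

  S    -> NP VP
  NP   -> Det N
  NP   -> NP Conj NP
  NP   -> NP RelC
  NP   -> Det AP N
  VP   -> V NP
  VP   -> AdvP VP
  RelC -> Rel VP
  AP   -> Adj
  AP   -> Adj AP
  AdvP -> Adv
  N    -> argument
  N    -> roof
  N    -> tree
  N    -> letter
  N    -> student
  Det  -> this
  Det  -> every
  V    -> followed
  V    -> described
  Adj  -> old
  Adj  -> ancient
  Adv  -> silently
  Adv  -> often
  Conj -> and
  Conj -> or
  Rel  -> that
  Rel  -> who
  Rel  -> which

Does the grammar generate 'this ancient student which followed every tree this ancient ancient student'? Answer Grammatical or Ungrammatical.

An N word can never sit immediately before a Det word in any string this grammar generates, so the substring 'tree this' rules out a derivation.

Ungrammatical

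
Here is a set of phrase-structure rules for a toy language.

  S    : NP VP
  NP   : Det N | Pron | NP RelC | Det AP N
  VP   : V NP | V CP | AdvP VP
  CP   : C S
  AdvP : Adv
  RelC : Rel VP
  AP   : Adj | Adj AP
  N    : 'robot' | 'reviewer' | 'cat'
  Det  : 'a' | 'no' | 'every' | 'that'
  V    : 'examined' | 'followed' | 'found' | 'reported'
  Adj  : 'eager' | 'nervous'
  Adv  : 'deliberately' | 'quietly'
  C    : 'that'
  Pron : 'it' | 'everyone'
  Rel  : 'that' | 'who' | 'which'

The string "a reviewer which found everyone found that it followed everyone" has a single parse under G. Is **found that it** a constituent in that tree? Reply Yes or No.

No

[S [NP [NP [Det a] [N reviewer]] [RelC [Rel which] [VP [V found] [NP [Pron everyone]]]]] [VP [V found] [CP [C that] [S [NP [Pron it]] [VP [V followed] [NP [Pron everyone]]]]]]]
The smallest constituent containing 'found that it' is the VP spanning 'found that it followed everyone'; no single node in the tree dominates exactly the given words.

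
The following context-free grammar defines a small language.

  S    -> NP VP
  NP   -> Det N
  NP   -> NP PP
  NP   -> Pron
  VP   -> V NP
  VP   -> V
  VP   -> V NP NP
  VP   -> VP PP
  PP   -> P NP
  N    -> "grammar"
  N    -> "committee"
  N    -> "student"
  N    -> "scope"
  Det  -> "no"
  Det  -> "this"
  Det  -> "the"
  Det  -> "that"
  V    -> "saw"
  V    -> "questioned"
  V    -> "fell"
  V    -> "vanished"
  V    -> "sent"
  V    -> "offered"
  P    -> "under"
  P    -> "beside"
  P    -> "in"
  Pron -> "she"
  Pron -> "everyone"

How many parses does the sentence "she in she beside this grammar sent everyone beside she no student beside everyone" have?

Two of the 4 distinct bracketings:
[S [NP [NP [Pron she]] [PP [P in] [NP [NP [Pron she]] [PP [P beside] [NP [Det this] [N grammar]]]]]] [VP [V sent] [NP [NP [Pron everyone]] [PP [P beside] [NP [Pron she]]]] [NP [NP [Det no] [N student]] [PP [P beside] [NP [Pron everyone]]]]]]
[S [NP [NP [Pron she]] [PP [P in] [NP [NP [Pron she]] [PP [P beside] [NP [Det this] [N grammar]]]]]] [VP [VP [V sent] [NP [NP [Pron everyone]] [PP [P beside] [NP [Pron she]]]] [NP [Det no] [N student]]] [PP [P beside] [NP [Pron everyone]]]]]
The difference turns on whether VP → VP PP is used at the relevant span, versus an alternative expansion of VP.

4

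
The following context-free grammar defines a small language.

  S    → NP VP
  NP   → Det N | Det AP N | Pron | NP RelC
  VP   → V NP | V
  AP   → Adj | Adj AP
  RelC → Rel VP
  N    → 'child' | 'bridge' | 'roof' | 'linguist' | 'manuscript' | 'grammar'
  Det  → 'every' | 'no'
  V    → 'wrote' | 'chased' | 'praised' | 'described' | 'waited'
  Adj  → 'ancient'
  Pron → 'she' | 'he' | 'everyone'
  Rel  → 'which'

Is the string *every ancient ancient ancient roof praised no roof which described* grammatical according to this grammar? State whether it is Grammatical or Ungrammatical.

Grammatical

S
  NP
    Det: every
    AP
      Adj: ancient
      AP
        Adj: ancient
        AP
          Adj: ancient
    N: roof
  VP
    V: praised
    NP
      NP
        Det: no
        N: roof
      RelC
        Rel: which
        VP
          V: described
Every word is introduced by a lexical rule and the phrasal rules combine the resulting categories into a single S.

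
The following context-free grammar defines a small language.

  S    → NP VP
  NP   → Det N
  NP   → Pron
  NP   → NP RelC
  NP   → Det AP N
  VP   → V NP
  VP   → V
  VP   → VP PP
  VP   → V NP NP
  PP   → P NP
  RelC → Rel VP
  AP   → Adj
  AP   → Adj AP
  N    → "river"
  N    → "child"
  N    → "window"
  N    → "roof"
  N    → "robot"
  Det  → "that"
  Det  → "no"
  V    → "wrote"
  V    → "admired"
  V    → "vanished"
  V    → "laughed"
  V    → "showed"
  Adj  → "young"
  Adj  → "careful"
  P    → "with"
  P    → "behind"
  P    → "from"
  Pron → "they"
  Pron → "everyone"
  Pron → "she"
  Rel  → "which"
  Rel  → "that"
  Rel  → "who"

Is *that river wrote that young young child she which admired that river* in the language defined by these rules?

[S [NP [Det that] [N river]] [VP [V wrote] [NP [Det that] [AP [Adj young] [AP [Adj young]]] [N child]] [NP [NP [Pron she]] [RelC [Rel which] [VP [V admired] [NP [Det that] [N river]]]]]]]
The bracketing above is licensed at every node by one of the given productions, with S at the root.

Grammatical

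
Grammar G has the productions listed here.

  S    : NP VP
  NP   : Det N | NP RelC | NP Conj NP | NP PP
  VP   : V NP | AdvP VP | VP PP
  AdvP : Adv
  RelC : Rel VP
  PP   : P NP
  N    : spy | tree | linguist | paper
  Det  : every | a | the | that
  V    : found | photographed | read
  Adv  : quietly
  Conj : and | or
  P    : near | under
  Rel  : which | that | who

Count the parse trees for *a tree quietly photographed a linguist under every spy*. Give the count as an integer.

3

Two of the 3 distinct bracketings:
[S [NP [Det a] [N tree]] [VP [AdvP [Adv quietly]] [VP [V photographed] [NP [NP [Det a] [N linguist]] [PP [P under] [NP [Det every] [N spy]]]]]]]
[S [NP [Det a] [N tree]] [VP [AdvP [Adv quietly]] [VP [VP [V photographed] [NP [Det a] [N linguist]]] [PP [P under] [NP [Det every] [N spy]]]]]]
The difference turns on whether NP → NP PP is used at the relevant span, versus an alternative expansion of NP.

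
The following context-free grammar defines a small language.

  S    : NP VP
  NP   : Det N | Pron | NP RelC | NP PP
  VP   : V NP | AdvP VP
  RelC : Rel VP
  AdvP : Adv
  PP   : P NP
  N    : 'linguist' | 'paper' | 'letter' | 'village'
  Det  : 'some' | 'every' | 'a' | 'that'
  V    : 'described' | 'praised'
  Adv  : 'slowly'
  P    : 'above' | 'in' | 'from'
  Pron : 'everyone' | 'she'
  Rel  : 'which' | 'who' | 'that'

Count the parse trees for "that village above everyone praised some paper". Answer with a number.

[S [NP [NP [Det that] [N village]] [PP [P above] [NP [Pron everyone]]]] [VP [V praised] [NP [Det some] [N paper]]]]
No rule offers an alternative attachment or grouping for any span, so this is the only derivation.

1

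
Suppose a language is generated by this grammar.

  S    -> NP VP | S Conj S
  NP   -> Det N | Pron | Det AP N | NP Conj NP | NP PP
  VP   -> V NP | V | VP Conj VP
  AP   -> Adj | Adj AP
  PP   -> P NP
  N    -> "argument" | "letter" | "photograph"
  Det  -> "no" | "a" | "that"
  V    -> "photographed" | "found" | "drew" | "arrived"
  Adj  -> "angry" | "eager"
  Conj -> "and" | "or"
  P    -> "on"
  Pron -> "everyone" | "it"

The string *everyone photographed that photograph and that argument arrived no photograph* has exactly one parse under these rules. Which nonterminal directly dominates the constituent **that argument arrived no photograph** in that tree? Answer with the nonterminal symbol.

S

[S [S [NP [Pron everyone]] [VP [V photographed] [NP [Det that] [N photograph]]]] [Conj and] [S [NP [Det that] [N argument]] [VP [V arrived] [NP [Det no] [N photograph]]]]]
The span 'that argument arrived no photograph' is the S node built by S → NP VP.
Its mother is the S built by S → S Conj S.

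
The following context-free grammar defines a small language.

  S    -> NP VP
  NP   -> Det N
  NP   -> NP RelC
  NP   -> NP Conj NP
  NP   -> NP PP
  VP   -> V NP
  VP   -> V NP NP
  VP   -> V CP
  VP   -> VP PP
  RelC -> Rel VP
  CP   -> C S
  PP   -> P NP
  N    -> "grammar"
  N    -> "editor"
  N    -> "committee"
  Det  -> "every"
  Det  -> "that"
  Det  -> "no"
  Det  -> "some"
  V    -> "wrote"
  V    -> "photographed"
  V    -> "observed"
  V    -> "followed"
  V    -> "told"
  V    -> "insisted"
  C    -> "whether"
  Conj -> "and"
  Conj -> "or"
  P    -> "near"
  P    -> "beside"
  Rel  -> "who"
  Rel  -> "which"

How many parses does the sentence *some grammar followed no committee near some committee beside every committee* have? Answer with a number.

Two of the 5 distinct bracketings:
[S [NP [Det some] [N grammar]] [VP [V followed] [NP [NP [Det no] [N committee]] [PP [P near] [NP [NP [Det some] [N committee]] [PP [P beside] [NP [Det every] [N committee]]]]]]]]
[S [NP [Det some] [N grammar]] [VP [V followed] [NP [NP [NP [Det no] [N committee]] [PP [P near] [NP [Det some] [N committee]]]] [PP [P beside] [NP [Det every] [N committee]]]]]]
The trees differ in how a recursive rule is bracketed over the same span.

5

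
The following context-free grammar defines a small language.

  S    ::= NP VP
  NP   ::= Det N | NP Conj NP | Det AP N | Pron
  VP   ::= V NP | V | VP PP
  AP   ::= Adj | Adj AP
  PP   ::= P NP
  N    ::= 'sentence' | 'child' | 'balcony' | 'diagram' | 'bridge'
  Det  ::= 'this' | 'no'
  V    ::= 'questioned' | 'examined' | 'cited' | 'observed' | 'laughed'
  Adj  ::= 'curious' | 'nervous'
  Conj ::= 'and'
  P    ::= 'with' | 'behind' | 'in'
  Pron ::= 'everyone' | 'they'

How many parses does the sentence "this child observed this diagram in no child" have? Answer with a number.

1

[S [NP [Det this] [N child]] [VP [VP [V observed] [NP [Det this] [N diagram]]] [PP [P in] [NP [Det no] [N child]]]]]
No rule offers an alternative attachment or grouping for any span, so this is the only derivation.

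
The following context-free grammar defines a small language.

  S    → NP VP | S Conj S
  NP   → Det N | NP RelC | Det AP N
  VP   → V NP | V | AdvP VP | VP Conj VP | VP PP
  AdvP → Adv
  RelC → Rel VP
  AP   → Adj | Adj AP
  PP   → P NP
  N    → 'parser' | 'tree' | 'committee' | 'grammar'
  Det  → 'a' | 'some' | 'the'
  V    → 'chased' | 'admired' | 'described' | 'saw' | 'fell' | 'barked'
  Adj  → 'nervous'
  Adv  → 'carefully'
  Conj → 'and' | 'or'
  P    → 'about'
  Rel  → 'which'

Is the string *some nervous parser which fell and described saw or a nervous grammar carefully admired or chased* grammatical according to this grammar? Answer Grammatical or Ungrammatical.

Grammatical

[S [S [NP [NP [Det some] [AP [Adj nervous]] [N parser]] [RelC [Rel which] [VP [VP [V fell]] [Conj and] [VP [V described]]]]] [VP [V saw]]] [Conj or] [S [NP [Det a] [AP [Adj nervous]] [N grammar]] [VP [AdvP [Adv carefully]] [VP [VP [V admired]] [Conj or] [VP [V chased]]]]]]
Each bracket corresponds to one application of a listed rule, so the string is derivable from S.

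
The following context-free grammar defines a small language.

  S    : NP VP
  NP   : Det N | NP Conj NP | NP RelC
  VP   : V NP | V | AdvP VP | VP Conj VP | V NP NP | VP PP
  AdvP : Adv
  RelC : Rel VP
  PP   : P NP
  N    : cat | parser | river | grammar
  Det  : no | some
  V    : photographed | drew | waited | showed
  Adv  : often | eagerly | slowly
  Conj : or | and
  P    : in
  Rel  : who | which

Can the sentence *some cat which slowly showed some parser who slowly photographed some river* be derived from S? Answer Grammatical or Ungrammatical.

Ungrammatical

For S → NP VP, every NP-prefix leaves a non-VP remainder: after 'some cat' the remainder is not a VP; after 'some cat which slowly showed' the remainder is not a VP; after 'some cat which slowly showed some parser' the remainder is not a VP (and 1 more).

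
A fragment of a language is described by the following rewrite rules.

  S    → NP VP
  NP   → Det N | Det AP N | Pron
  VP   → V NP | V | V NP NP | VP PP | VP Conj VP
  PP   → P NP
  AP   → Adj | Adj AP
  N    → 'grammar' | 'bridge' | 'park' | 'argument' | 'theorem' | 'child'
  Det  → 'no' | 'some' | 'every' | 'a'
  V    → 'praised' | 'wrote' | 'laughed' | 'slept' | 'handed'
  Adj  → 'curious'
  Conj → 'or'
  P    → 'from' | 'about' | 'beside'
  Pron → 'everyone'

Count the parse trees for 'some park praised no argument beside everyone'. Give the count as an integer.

[S [NP [Det some] [N park]] [VP [VP [V praised] [NP [Det no] [N argument]]] [PP [P beside] [NP [Pron everyone]]]]]
No rule offers an alternative attachment or grouping for any span, so this is the only derivation.

1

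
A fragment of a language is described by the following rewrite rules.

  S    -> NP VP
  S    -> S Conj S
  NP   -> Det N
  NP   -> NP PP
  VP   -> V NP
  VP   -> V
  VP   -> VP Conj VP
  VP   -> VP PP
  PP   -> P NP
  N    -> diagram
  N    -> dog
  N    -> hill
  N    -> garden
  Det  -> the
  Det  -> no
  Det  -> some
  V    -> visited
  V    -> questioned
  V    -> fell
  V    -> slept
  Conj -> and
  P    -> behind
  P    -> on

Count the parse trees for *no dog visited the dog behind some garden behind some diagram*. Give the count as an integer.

5

Two of the 5 distinct bracketings:
[S [NP [Det no] [N dog]] [VP [V visited] [NP [NP [Det the] [N dog]] [PP [P behind] [NP [NP [Det some] [N garden]] [PP [P behind] [NP [Det some] [N diagram]]]]]]]]
[S [NP [Det no] [N dog]] [VP [V visited] [NP [NP [NP [Det the] [N dog]] [PP [P behind] [NP [Det some] [N garden]]]] [PP [P behind] [NP [Det some] [N diagram]]]]]]
The trees differ in how a recursive rule is bracketed over the same span.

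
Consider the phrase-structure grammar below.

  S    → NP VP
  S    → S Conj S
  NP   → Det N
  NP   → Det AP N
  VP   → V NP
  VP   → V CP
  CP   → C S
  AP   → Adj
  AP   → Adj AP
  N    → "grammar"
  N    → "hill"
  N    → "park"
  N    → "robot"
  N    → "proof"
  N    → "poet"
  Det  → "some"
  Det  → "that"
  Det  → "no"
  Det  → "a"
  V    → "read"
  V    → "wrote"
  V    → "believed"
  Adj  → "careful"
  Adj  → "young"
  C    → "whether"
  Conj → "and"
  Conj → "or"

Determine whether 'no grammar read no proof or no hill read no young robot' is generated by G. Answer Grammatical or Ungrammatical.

Grammatical

S
  S
    NP
      Det: no
      N: grammar
    VP
      V: read
      NP
        Det: no
        N: proof
  Conj: or
  S
    NP
      Det: no
      N: hill
    VP
      V: read
      NP
        Det: no
        AP
          Adj: young
        N: robot
Every word is introduced by a lexical rule and the phrasal rules combine the resulting categories into a single S.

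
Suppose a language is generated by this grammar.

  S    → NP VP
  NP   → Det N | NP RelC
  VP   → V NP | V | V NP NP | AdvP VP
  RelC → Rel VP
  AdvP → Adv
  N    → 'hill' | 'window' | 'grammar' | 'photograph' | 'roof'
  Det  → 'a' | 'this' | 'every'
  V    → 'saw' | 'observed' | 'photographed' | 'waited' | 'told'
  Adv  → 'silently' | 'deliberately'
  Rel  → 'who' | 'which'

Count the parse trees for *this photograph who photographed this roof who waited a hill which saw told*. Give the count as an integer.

Two of the 7 distinct bracketings:
[S [NP [NP [Det this] [N photograph]] [RelC [Rel who] [VP [V photographed] [NP [NP [Det this] [N roof]] [RelC [Rel who] [VP [V waited] [NP [NP [Det a] [N hill]] [RelC [Rel which] [VP [V saw]]]]]]]]]] [VP [V told]]]
[S [NP [NP [Det this] [N photograph]] [RelC [Rel who] [VP [V photographed] [NP [NP [NP [Det this] [N roof]] [RelC [Rel who] [VP [V waited] [NP [Det a] [N hill]]]]] [RelC [Rel which] [VP [V saw]]]]]]] [VP [V told]]]
The trees differ in how a recursive rule is bracketed over the same span.

7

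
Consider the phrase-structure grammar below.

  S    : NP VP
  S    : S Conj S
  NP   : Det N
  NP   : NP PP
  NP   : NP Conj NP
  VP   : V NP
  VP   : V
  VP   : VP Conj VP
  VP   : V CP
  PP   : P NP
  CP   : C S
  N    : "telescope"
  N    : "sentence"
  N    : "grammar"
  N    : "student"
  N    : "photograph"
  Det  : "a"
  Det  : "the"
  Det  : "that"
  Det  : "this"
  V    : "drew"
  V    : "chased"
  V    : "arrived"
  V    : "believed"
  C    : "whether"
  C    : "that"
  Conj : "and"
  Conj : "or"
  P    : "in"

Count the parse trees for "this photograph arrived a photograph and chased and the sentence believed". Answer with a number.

1

[S [S [NP [Det this] [N photograph]] [VP [VP [V arrived] [NP [Det a] [N photograph]]] [Conj and] [VP [V chased]]]] [Conj and] [S [NP [Det the] [N sentence]] [VP [V believed]]]]
No rule offers an alternative attachment or grouping for any span, so this is the only derivation.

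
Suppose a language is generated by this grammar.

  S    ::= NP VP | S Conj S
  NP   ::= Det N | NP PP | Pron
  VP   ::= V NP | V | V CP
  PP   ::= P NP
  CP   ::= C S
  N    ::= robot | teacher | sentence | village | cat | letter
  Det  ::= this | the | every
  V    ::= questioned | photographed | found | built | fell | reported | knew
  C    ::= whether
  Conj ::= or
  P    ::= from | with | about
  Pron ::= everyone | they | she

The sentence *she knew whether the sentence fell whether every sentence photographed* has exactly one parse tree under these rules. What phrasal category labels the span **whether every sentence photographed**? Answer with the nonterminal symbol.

S
  NP
    Pron: she
  VP
    V: knew
    CP
      C: whether
      S
        NP
          Det: the
          N: sentence
        VP
          V: fell
          CP
            C: whether
            S
              NP
                Det: every
                N: sentence
              VP
                V: photographed
The span 'whether every sentence photographed' is the CP node built by CP → C S.

CP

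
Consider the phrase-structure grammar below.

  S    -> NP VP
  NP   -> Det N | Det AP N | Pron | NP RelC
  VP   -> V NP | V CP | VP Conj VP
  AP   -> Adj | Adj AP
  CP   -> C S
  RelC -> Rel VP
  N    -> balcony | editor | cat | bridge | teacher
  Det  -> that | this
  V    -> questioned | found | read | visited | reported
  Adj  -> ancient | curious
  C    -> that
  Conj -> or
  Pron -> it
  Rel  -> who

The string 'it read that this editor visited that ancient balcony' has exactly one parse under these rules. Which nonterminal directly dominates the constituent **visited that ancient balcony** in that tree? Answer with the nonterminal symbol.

[S [NP [Pron it]] [VP [V read] [CP [C that] [S [NP [Det this] [N editor]] [VP [V visited] [NP [Det that] [AP [Adj ancient]] [N balcony]]]]]]]
The span 'visited that ancient balcony' is the VP node built by VP → V NP.
Its mother is the S built by S → NP VP.

S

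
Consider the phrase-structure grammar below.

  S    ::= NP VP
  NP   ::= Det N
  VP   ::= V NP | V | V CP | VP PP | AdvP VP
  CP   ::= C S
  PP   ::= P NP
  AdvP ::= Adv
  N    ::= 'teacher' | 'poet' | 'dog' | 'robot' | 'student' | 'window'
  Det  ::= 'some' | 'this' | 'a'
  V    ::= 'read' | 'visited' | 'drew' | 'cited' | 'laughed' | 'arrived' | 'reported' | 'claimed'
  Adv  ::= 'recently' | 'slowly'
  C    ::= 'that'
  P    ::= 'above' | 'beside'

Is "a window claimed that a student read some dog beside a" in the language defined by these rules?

For S → NP VP, the only prefix that parses as NP is 'a window', but the remainder 'claimed that a student read some dog beside a' is not a VP under these rules.

Ungrammatical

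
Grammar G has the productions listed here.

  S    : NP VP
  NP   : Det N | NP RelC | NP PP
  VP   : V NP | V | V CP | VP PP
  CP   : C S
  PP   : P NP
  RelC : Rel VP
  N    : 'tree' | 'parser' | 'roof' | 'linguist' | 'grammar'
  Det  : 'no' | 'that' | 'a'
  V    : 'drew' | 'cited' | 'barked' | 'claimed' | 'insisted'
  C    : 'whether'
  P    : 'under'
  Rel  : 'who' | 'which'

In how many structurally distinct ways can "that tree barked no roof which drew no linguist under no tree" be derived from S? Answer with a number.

4

Two of the 4 distinct bracketings:
[S [NP [Det that] [N tree]] [VP [V barked] [NP [NP [Det no] [N roof]] [RelC [Rel which] [VP [V drew] [NP [NP [Det no] [N linguist]] [PP [P under] [NP [Det no] [N tree]]]]]]]]]
[S [NP [Det that] [N tree]] [VP [V barked] [NP [NP [Det no] [N roof]] [RelC [Rel which] [VP [VP [V drew] [NP [Det no] [N linguist]]] [PP [P under] [NP [Det no] [N tree]]]]]]]]
The difference turns on whether NP → NP PP is used at the relevant span, versus an alternative expansion of NP.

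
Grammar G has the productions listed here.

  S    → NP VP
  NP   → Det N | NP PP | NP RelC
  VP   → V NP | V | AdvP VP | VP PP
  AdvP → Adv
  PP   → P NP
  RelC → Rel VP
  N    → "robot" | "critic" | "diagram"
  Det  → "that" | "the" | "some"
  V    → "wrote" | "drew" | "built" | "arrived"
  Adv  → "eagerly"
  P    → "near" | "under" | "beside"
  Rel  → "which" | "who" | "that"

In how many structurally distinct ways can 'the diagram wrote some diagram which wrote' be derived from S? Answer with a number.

1

[S [NP [Det the] [N diagram]] [VP [V wrote] [NP [NP [Det some] [N diagram]] [RelC [Rel which] [VP [V wrote]]]]]]
No rule offers an alternative attachment or grouping for any span, so this is the only derivation.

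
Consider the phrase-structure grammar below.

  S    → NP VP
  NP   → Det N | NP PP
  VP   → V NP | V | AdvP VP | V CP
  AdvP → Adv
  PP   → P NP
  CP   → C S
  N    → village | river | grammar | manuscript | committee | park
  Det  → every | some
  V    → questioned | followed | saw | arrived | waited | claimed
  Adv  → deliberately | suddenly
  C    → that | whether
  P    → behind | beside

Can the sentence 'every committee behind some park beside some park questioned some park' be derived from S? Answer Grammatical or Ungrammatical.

S
  NP
    NP
      Det: every
      N: committee
    PP
      P: behind
      NP
        NP
          Det: some
          N: park
        PP
          P: beside
          NP
            Det: some
            N: park
  VP
    V: questioned
    NP
      Det: some
      N: park
Every word is introduced by a lexical rule and the phrasal rules combine the resulting categories into a single S.

Grammatical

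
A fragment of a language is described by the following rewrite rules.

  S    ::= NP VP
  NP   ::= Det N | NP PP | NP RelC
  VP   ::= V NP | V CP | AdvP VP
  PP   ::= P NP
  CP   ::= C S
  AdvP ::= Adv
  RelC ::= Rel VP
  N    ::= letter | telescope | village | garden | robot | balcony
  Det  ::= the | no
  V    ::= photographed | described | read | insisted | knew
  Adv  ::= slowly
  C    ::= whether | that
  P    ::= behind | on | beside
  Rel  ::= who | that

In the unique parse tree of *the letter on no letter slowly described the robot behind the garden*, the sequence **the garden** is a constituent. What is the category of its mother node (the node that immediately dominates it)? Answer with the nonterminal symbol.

PP

[S [NP [NP [Det the] [N letter]] [PP [P on] [NP [Det no] [N letter]]]] [VP [AdvP [Adv slowly]] [VP [V described] [NP [NP [Det the] [N robot]] [PP [P behind] [NP [Det the] [N garden]]]]]]]
The span 'the garden' is the NP node built by NP → Det N.
Its mother is the PP built by PP → P NP.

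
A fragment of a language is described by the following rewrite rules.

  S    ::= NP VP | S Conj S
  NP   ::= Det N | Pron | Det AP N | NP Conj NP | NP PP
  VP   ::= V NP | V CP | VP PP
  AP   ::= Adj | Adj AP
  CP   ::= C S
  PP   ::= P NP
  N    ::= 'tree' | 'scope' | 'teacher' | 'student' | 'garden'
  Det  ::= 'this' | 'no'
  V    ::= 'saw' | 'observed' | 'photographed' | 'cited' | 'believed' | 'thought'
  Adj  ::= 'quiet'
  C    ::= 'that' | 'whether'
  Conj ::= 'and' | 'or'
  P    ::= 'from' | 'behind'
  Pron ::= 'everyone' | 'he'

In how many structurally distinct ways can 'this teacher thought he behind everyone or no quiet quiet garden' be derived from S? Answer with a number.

Two of the 3 distinct bracketings:
[S [NP [Det this] [N teacher]] [VP [V thought] [NP [NP [NP [Pron he]] [PP [P behind] [NP [Pron everyone]]]] [Conj or] [NP [Det no] [AP [Adj quiet] [AP [Adj quiet]]] [N garden]]]]]
[S [NP [Det this] [N teacher]] [VP [V thought] [NP [NP [Pron he]] [PP [P behind] [NP [NP [Pron everyone]] [Conj or] [NP [Det no] [AP [Adj quiet] [AP [Adj quiet]]] [N garden]]]]]]]
The trees differ in how a recursive rule is bracketed over the same span.

3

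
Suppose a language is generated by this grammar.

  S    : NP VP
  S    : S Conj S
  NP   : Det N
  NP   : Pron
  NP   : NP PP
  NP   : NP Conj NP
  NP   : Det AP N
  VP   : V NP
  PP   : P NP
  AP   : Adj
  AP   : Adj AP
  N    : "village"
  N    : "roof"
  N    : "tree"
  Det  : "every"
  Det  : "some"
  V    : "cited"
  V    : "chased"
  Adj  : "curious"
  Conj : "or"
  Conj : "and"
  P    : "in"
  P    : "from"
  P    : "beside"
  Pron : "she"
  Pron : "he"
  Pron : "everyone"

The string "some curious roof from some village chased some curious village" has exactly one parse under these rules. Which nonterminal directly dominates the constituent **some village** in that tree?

PP

S
  NP
    NP
      Det: some
      AP
        Adj: curious
      N: roof
    PP
      P: from
      NP
        Det: some
        N: village
  VP
    V: chased
    NP
      Det: some
      AP
        Adj: curious
      N: village
The span 'some village' is the NP node built by NP → Det N.
Its mother is the PP built by PP → P NP.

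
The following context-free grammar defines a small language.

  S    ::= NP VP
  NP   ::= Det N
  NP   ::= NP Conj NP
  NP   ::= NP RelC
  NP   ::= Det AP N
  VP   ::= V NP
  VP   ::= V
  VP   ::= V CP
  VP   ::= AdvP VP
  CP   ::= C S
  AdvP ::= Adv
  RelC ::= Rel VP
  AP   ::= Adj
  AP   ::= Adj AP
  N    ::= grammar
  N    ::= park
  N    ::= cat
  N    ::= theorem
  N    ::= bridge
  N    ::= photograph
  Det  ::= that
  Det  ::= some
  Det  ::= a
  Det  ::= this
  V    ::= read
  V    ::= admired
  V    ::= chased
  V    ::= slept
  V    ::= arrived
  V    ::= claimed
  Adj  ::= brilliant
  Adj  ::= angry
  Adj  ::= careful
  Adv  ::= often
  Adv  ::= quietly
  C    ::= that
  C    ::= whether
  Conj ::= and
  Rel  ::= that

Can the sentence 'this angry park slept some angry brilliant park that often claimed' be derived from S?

Grammatical

[S [NP [Det this] [AP [Adj angry]] [N park]] [VP [V slept] [NP [NP [Det some] [AP [Adj angry] [AP [Adj brilliant]]] [N park]] [RelC [Rel that] [VP [AdvP [Adv often]] [VP [V claimed]]]]]]]
Every word is introduced by a lexical rule and the phrasal rules combine the resulting categories into a single S.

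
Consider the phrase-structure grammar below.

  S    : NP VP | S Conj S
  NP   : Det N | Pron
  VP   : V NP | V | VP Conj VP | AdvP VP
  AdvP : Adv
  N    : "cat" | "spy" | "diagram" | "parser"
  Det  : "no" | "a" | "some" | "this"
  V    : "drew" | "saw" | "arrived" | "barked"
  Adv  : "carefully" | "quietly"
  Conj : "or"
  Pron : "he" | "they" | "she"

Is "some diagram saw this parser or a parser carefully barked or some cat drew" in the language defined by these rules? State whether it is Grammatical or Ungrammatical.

[S [S [NP [Det some] [N diagram]] [VP [V saw] [NP [Det this] [N parser]]]] [Conj or] [S [S [NP [Det a] [N parser]] [VP [AdvP [Adv carefully]] [VP [V barked]]]] [Conj or] [S [NP [Det some] [N cat]] [VP [V drew]]]]]
Each bracket corresponds to one application of a listed rule, so the string is derivable from S.

Grammatical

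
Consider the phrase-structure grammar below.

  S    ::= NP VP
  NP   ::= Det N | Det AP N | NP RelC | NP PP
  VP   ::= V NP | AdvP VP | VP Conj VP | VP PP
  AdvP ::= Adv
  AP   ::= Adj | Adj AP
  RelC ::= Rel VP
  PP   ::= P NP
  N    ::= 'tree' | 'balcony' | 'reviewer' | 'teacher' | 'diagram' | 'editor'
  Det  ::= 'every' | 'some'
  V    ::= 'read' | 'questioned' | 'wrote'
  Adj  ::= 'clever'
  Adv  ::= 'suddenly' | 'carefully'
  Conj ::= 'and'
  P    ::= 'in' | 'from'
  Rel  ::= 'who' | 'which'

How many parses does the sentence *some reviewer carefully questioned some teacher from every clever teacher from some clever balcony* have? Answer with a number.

9

Two of the 9 distinct bracketings:
[S [NP [Det some] [N reviewer]] [VP [AdvP [Adv carefully]] [VP [V questioned] [NP [NP [Det some] [N teacher]] [PP [P from] [NP [NP [Det every] [AP [Adj clever]] [N teacher]] [PP [P from] [NP [Det some] [AP [Adj clever]] [N balcony]]]]]]]]]
[S [NP [Det some] [N reviewer]] [VP [AdvP [Adv carefully]] [VP [V questioned] [NP [NP [NP [Det some] [N teacher]] [PP [P from] [NP [Det every] [AP [Adj clever]] [N teacher]]]] [PP [P from] [NP [Det some] [AP [Adj clever]] [N balcony]]]]]]]
The trees differ in how a recursive rule is bracketed over the same span.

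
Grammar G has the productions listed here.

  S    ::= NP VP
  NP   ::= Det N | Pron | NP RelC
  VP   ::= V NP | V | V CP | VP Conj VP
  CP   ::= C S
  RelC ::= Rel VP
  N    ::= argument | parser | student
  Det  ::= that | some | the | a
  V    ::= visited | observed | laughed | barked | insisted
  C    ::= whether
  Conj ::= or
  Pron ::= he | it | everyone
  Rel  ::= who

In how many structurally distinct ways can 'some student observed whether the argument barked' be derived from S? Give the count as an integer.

1

[S [NP [Det some] [N student]] [VP [V observed] [CP [C whether] [S [NP [Det the] [N argument]] [VP [V barked]]]]]]
No rule offers an alternative attachment or grouping for any span, so this is the only derivation.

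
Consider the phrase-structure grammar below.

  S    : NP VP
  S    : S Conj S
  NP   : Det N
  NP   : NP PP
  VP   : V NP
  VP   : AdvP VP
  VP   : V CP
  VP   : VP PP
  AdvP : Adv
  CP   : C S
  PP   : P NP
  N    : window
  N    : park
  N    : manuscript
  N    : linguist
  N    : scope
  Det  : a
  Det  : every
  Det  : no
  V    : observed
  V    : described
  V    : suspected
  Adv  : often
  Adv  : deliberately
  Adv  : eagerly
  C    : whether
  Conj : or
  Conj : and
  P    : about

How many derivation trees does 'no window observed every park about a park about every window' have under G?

Two of the 5 distinct bracketings:
[S [NP [Det no] [N window]] [VP [V observed] [NP [NP [Det every] [N park]] [PP [P about] [NP [NP [Det a] [N park]] [PP [P about] [NP [Det every] [N window]]]]]]]]
[S [NP [Det no] [N window]] [VP [V observed] [NP [NP [NP [Det every] [N park]] [PP [P about] [NP [Det a] [N park]]]] [PP [P about] [NP [Det every] [N window]]]]]]
The trees differ in how a recursive rule is bracketed over the same span.

5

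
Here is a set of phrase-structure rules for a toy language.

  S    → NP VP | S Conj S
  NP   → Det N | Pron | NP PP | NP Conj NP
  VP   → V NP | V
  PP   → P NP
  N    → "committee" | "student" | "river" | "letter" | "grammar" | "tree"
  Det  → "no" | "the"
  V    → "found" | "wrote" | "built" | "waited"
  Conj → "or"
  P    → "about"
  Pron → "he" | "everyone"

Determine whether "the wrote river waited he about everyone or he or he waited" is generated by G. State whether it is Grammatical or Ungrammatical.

A Det word can never sit immediately before a V word in any string this grammar generates, so the substring 'the wrote' rules out a derivation.

Ungrammatical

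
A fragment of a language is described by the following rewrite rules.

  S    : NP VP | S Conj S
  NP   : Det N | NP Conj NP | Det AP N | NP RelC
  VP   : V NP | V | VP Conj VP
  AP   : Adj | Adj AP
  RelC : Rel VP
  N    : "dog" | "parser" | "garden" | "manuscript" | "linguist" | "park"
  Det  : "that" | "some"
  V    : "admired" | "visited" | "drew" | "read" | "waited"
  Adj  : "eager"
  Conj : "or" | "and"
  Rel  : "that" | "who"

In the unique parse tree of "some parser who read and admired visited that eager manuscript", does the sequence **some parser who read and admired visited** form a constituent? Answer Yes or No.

[S [NP [NP [Det some] [N parser]] [RelC [Rel who] [VP [VP [V read]] [Conj and] [VP [V admired]]]]] [VP [V visited] [NP [Det that] [AP [Adj eager]] [N manuscript]]]]
The smallest constituent containing 'some parser who read and admired visited' is the S spanning 'some parser who read and admired visited that eager manuscript'; no single node in the tree dominates exactly the given words.

No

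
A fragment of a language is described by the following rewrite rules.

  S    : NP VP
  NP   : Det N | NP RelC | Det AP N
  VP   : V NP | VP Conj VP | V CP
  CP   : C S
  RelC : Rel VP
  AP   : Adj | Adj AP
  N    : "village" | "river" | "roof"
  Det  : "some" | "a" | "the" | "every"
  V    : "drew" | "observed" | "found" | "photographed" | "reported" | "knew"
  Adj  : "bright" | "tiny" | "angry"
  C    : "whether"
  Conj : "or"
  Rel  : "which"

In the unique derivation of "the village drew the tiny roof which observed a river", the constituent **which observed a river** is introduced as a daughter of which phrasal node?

S
  NP
    Det: the
    N: village
  VP
    V: drew
    NP
      NP
        Det: the
        AP
          Adj: tiny
        N: roof
      RelC
        Rel: which
        VP
          V: observed
          NP
            Det: a
            N: river
The span 'which observed a river' is the RelC node built by RelC → Rel VP.
Its mother is the NP built by NP → NP RelC.

NP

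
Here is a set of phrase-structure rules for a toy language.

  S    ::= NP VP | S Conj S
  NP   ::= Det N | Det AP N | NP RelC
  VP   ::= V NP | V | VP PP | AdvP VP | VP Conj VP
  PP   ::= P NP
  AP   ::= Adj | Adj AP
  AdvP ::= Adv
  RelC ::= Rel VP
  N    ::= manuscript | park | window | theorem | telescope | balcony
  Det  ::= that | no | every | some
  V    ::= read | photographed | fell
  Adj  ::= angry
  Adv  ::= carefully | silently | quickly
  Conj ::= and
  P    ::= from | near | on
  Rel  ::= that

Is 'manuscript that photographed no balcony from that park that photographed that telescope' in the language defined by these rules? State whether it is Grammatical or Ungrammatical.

Ungrammatical

For S → NP VP, no prefix of the string parses as an NP. The alternative S rule S → S Conj S likewise has no satisfying split.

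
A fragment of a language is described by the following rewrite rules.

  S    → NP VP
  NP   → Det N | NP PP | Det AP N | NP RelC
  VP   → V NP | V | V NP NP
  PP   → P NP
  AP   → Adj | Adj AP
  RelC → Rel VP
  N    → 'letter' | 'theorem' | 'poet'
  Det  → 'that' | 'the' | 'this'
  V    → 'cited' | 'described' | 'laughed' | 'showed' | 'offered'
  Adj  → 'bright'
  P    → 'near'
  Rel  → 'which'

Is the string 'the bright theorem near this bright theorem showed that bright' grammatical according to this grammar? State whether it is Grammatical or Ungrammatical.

For S → NP VP, every NP-prefix leaves a non-VP remainder: after 'the bright theorem' the remainder is not a VP; after 'the bright theorem near this bright theorem' the remainder is not a VP.

Ungrammatical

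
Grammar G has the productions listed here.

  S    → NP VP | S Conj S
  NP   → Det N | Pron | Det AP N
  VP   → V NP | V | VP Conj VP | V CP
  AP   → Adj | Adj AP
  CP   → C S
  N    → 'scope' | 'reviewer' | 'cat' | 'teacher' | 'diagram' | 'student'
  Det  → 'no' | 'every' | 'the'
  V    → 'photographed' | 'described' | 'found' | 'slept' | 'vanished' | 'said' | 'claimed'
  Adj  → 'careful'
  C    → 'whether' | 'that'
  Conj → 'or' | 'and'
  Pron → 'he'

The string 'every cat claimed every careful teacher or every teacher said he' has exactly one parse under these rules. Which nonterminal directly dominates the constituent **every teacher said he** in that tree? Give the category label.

S

S
  S
    NP
      Det: every
      N: cat
    VP
      V: claimed
      NP
        Det: every
        AP
          Adj: careful
        N: teacher
  Conj: or
  S
    NP
      Det: every
      N: teacher
    VP
      V: said
      NP
        Pron: he
The span 'every teacher said he' is the S node built by S → NP VP.
Its mother is the S built by S → S Conj S.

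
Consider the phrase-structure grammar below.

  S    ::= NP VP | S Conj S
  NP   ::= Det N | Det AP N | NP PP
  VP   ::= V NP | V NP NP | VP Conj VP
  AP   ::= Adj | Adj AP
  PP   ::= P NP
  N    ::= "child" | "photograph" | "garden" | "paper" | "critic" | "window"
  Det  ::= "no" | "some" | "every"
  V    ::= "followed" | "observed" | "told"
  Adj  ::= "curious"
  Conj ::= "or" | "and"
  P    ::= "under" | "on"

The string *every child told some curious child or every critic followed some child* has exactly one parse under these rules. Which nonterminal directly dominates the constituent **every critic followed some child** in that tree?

[S [S [NP [Det every] [N child]] [VP [V told] [NP [Det some] [AP [Adj curious]] [N child]]]] [Conj or] [S [NP [Det every] [N critic]] [VP [V followed] [NP [Det some] [N child]]]]]
The span 'every critic followed some child' is the S node built by S → NP VP.
Its mother is the S built by S → S Conj S.

S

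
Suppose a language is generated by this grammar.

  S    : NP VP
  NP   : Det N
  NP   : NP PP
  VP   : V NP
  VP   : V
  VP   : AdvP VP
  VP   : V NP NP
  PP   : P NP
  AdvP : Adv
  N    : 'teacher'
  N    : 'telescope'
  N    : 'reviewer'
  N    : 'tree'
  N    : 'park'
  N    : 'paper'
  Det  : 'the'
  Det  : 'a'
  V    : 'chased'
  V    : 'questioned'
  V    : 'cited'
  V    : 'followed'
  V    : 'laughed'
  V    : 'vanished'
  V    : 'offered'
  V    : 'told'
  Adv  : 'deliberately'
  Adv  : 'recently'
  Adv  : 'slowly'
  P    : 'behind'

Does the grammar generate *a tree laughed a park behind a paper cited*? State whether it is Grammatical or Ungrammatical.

Ungrammatical

For S → NP VP, the only prefix that parses as NP is 'a tree', but the remainder 'laughed a park behind a paper cited' is not a VP under these rules.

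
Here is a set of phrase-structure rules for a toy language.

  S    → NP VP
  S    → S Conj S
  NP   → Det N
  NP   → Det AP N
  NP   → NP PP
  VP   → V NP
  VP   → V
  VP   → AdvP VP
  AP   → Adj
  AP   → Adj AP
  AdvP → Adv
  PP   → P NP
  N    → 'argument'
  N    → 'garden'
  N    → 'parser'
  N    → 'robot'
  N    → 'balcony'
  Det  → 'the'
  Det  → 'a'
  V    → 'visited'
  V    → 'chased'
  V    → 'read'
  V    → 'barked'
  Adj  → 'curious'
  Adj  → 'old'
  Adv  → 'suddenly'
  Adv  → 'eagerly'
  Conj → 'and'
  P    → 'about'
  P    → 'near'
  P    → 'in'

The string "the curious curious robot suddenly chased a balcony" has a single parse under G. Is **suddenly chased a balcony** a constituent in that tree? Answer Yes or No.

Yes

[S [NP [Det the] [AP [Adj curious] [AP [Adj curious]]] [N robot]] [VP [AdvP [Adv suddenly]] [VP [V chased] [NP [Det a] [N balcony]]]]]
The words 'suddenly chased a balcony' are exhaustively dominated by a single VP node (built by VP → AdvP VP), so they form a constituent.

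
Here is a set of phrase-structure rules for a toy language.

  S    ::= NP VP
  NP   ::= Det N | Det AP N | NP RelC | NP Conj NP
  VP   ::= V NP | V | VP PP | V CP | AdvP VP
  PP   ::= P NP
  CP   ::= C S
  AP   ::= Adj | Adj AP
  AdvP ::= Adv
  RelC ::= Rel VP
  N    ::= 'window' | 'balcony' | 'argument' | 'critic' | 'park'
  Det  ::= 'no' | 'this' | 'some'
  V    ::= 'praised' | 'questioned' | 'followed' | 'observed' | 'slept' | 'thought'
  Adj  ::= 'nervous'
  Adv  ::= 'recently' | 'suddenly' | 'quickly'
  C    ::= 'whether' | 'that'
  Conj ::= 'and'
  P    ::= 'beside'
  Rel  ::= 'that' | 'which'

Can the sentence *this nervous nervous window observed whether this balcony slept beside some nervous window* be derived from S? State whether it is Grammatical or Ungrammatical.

Grammatical

[S [NP [Det this] [AP [Adj nervous] [AP [Adj nervous]]] [N window]] [VP [VP [V observed] [CP [C whether] [S [NP [Det this] [N balcony]] [VP [V slept]]]]] [PP [P beside] [NP [Det some] [AP [Adj nervous]] [N window]]]]]
Every word is introduced by a lexical rule and the phrasal rules combine the resulting categories into a single S.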